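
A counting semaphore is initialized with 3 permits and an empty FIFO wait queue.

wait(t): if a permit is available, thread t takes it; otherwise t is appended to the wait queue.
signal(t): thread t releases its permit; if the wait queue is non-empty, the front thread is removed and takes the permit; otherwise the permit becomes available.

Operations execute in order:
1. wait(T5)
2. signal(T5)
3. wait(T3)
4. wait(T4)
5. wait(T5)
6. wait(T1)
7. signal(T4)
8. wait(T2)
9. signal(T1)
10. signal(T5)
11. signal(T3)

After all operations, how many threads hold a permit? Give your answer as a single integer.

Step 1: wait(T5) -> count=2 queue=[] holders={T5}
Step 2: signal(T5) -> count=3 queue=[] holders={none}
Step 3: wait(T3) -> count=2 queue=[] holders={T3}
Step 4: wait(T4) -> count=1 queue=[] holders={T3,T4}
Step 5: wait(T5) -> count=0 queue=[] holders={T3,T4,T5}
Step 6: wait(T1) -> count=0 queue=[T1] holders={T3,T4,T5}
Step 7: signal(T4) -> count=0 queue=[] holders={T1,T3,T5}
Step 8: wait(T2) -> count=0 queue=[T2] holders={T1,T3,T5}
Step 9: signal(T1) -> count=0 queue=[] holders={T2,T3,T5}
Step 10: signal(T5) -> count=1 queue=[] holders={T2,T3}
Step 11: signal(T3) -> count=2 queue=[] holders={T2}
Final holders: {T2} -> 1 thread(s)

Answer: 1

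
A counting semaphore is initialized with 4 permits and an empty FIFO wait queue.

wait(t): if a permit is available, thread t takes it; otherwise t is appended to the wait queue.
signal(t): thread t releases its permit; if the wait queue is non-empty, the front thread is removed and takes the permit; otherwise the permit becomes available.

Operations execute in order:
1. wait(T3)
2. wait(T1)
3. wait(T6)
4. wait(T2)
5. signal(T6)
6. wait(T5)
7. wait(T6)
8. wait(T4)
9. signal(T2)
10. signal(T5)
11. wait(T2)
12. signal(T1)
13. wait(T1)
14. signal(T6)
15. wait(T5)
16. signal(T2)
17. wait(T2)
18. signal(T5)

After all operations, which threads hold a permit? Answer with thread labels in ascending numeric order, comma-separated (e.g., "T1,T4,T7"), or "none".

Step 1: wait(T3) -> count=3 queue=[] holders={T3}
Step 2: wait(T1) -> count=2 queue=[] holders={T1,T3}
Step 3: wait(T6) -> count=1 queue=[] holders={T1,T3,T6}
Step 4: wait(T2) -> count=0 queue=[] holders={T1,T2,T3,T6}
Step 5: signal(T6) -> count=1 queue=[] holders={T1,T2,T3}
Step 6: wait(T5) -> count=0 queue=[] holders={T1,T2,T3,T5}
Step 7: wait(T6) -> count=0 queue=[T6] holders={T1,T2,T3,T5}
Step 8: wait(T4) -> count=0 queue=[T6,T4] holders={T1,T2,T3,T5}
Step 9: signal(T2) -> count=0 queue=[T4] holders={T1,T3,T5,T6}
Step 10: signal(T5) -> count=0 queue=[] holders={T1,T3,T4,T6}
Step 11: wait(T2) -> count=0 queue=[T2] holders={T1,T3,T4,T6}
Step 12: signal(T1) -> count=0 queue=[] holders={T2,T3,T4,T6}
Step 13: wait(T1) -> count=0 queue=[T1] holders={T2,T3,T4,T6}
Step 14: signal(T6) -> count=0 queue=[] holders={T1,T2,T3,T4}
Step 15: wait(T5) -> count=0 queue=[T5] holders={T1,T2,T3,T4}
Step 16: signal(T2) -> count=0 queue=[] holders={T1,T3,T4,T5}
Step 17: wait(T2) -> count=0 queue=[T2] holders={T1,T3,T4,T5}
Step 18: signal(T5) -> count=0 queue=[] holders={T1,T2,T3,T4}
Final holders: T1,T2,T3,T4

Answer: T1,T2,T3,T4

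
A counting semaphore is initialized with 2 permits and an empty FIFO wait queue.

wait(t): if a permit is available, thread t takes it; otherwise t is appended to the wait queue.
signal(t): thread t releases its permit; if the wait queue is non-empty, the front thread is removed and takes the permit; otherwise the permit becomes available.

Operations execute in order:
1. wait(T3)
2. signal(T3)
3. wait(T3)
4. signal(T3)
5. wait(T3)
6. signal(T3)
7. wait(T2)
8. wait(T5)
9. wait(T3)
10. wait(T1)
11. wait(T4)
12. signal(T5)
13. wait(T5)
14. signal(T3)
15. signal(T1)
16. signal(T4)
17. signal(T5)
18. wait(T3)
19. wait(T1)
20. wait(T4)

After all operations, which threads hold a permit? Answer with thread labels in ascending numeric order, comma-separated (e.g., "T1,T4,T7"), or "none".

Answer: T2,T3

Derivation:
Step 1: wait(T3) -> count=1 queue=[] holders={T3}
Step 2: signal(T3) -> count=2 queue=[] holders={none}
Step 3: wait(T3) -> count=1 queue=[] holders={T3}
Step 4: signal(T3) -> count=2 queue=[] holders={none}
Step 5: wait(T3) -> count=1 queue=[] holders={T3}
Step 6: signal(T3) -> count=2 queue=[] holders={none}
Step 7: wait(T2) -> count=1 queue=[] holders={T2}
Step 8: wait(T5) -> count=0 queue=[] holders={T2,T5}
Step 9: wait(T3) -> count=0 queue=[T3] holders={T2,T5}
Step 10: wait(T1) -> count=0 queue=[T3,T1] holders={T2,T5}
Step 11: wait(T4) -> count=0 queue=[T3,T1,T4] holders={T2,T5}
Step 12: signal(T5) -> count=0 queue=[T1,T4] holders={T2,T3}
Step 13: wait(T5) -> count=0 queue=[T1,T4,T5] holders={T2,T3}
Step 14: signal(T3) -> count=0 queue=[T4,T5] holders={T1,T2}
Step 15: signal(T1) -> count=0 queue=[T5] holders={T2,T4}
Step 16: signal(T4) -> count=0 queue=[] holders={T2,T5}
Step 17: signal(T5) -> count=1 queue=[] holders={T2}
Step 18: wait(T3) -> count=0 queue=[] holders={T2,T3}
Step 19: wait(T1) -> count=0 queue=[T1] holders={T2,T3}
Step 20: wait(T4) -> count=0 queue=[T1,T4] holders={T2,T3}
Final holders: T2,T3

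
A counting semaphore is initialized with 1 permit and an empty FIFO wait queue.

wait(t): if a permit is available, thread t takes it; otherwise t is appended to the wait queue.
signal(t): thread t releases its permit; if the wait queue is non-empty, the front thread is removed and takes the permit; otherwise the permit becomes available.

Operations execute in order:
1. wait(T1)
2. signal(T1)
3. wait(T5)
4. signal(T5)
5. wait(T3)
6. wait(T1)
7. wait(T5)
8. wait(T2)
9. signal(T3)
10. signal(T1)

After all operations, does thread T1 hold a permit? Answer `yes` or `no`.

Step 1: wait(T1) -> count=0 queue=[] holders={T1}
Step 2: signal(T1) -> count=1 queue=[] holders={none}
Step 3: wait(T5) -> count=0 queue=[] holders={T5}
Step 4: signal(T5) -> count=1 queue=[] holders={none}
Step 5: wait(T3) -> count=0 queue=[] holders={T3}
Step 6: wait(T1) -> count=0 queue=[T1] holders={T3}
Step 7: wait(T5) -> count=0 queue=[T1,T5] holders={T3}
Step 8: wait(T2) -> count=0 queue=[T1,T5,T2] holders={T3}
Step 9: signal(T3) -> count=0 queue=[T5,T2] holders={T1}
Step 10: signal(T1) -> count=0 queue=[T2] holders={T5}
Final holders: {T5} -> T1 not in holders

Answer: no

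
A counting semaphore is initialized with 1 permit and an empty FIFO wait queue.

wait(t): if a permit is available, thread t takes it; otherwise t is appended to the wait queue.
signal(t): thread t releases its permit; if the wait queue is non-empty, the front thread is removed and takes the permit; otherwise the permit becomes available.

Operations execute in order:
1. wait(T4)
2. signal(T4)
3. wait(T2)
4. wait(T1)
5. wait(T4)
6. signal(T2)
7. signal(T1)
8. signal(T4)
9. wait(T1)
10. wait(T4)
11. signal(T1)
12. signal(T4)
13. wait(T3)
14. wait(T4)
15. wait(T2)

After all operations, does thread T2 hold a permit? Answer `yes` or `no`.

Step 1: wait(T4) -> count=0 queue=[] holders={T4}
Step 2: signal(T4) -> count=1 queue=[] holders={none}
Step 3: wait(T2) -> count=0 queue=[] holders={T2}
Step 4: wait(T1) -> count=0 queue=[T1] holders={T2}
Step 5: wait(T4) -> count=0 queue=[T1,T4] holders={T2}
Step 6: signal(T2) -> count=0 queue=[T4] holders={T1}
Step 7: signal(T1) -> count=0 queue=[] holders={T4}
Step 8: signal(T4) -> count=1 queue=[] holders={none}
Step 9: wait(T1) -> count=0 queue=[] holders={T1}
Step 10: wait(T4) -> count=0 queue=[T4] holders={T1}
Step 11: signal(T1) -> count=0 queue=[] holders={T4}
Step 12: signal(T4) -> count=1 queue=[] holders={none}
Step 13: wait(T3) -> count=0 queue=[] holders={T3}
Step 14: wait(T4) -> count=0 queue=[T4] holders={T3}
Step 15: wait(T2) -> count=0 queue=[T4,T2] holders={T3}
Final holders: {T3} -> T2 not in holders

Answer: no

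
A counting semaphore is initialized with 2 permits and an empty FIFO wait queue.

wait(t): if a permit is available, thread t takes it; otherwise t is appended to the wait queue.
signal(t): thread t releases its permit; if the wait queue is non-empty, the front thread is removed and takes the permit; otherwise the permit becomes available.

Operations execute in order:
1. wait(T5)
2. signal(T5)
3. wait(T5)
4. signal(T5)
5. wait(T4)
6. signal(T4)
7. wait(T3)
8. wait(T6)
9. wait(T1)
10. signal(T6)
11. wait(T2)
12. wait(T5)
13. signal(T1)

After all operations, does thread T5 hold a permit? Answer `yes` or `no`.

Answer: no

Derivation:
Step 1: wait(T5) -> count=1 queue=[] holders={T5}
Step 2: signal(T5) -> count=2 queue=[] holders={none}
Step 3: wait(T5) -> count=1 queue=[] holders={T5}
Step 4: signal(T5) -> count=2 queue=[] holders={none}
Step 5: wait(T4) -> count=1 queue=[] holders={T4}
Step 6: signal(T4) -> count=2 queue=[] holders={none}
Step 7: wait(T3) -> count=1 queue=[] holders={T3}
Step 8: wait(T6) -> count=0 queue=[] holders={T3,T6}
Step 9: wait(T1) -> count=0 queue=[T1] holders={T3,T6}
Step 10: signal(T6) -> count=0 queue=[] holders={T1,T3}
Step 11: wait(T2) -> count=0 queue=[T2] holders={T1,T3}
Step 12: wait(T5) -> count=0 queue=[T2,T5] holders={T1,T3}
Step 13: signal(T1) -> count=0 queue=[T5] holders={T2,T3}
Final holders: {T2,T3} -> T5 not in holders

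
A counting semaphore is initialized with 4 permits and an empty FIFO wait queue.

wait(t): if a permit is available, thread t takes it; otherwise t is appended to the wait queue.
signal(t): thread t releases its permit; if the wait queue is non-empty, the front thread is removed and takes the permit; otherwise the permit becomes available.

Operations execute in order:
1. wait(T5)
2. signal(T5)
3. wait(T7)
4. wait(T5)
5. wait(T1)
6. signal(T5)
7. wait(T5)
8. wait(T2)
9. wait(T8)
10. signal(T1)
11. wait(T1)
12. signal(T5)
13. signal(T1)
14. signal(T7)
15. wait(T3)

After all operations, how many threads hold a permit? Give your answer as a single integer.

Step 1: wait(T5) -> count=3 queue=[] holders={T5}
Step 2: signal(T5) -> count=4 queue=[] holders={none}
Step 3: wait(T7) -> count=3 queue=[] holders={T7}
Step 4: wait(T5) -> count=2 queue=[] holders={T5,T7}
Step 5: wait(T1) -> count=1 queue=[] holders={T1,T5,T7}
Step 6: signal(T5) -> count=2 queue=[] holders={T1,T7}
Step 7: wait(T5) -> count=1 queue=[] holders={T1,T5,T7}
Step 8: wait(T2) -> count=0 queue=[] holders={T1,T2,T5,T7}
Step 9: wait(T8) -> count=0 queue=[T8] holders={T1,T2,T5,T7}
Step 10: signal(T1) -> count=0 queue=[] holders={T2,T5,T7,T8}
Step 11: wait(T1) -> count=0 queue=[T1] holders={T2,T5,T7,T8}
Step 12: signal(T5) -> count=0 queue=[] holders={T1,T2,T7,T8}
Step 13: signal(T1) -> count=1 queue=[] holders={T2,T7,T8}
Step 14: signal(T7) -> count=2 queue=[] holders={T2,T8}
Step 15: wait(T3) -> count=1 queue=[] holders={T2,T3,T8}
Final holders: {T2,T3,T8} -> 3 thread(s)

Answer: 3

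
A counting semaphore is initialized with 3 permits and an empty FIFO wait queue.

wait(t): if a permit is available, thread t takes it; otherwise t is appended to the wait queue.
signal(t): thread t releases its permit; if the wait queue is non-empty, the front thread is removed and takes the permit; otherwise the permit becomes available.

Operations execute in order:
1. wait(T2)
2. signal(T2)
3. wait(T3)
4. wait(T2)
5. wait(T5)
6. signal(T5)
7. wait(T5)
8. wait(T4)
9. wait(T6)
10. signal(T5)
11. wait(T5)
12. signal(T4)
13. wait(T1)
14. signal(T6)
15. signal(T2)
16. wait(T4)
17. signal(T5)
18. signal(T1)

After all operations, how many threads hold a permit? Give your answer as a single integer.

Step 1: wait(T2) -> count=2 queue=[] holders={T2}
Step 2: signal(T2) -> count=3 queue=[] holders={none}
Step 3: wait(T3) -> count=2 queue=[] holders={T3}
Step 4: wait(T2) -> count=1 queue=[] holders={T2,T3}
Step 5: wait(T5) -> count=0 queue=[] holders={T2,T3,T5}
Step 6: signal(T5) -> count=1 queue=[] holders={T2,T3}
Step 7: wait(T5) -> count=0 queue=[] holders={T2,T3,T5}
Step 8: wait(T4) -> count=0 queue=[T4] holders={T2,T3,T5}
Step 9: wait(T6) -> count=0 queue=[T4,T6] holders={T2,T3,T5}
Step 10: signal(T5) -> count=0 queue=[T6] holders={T2,T3,T4}
Step 11: wait(T5) -> count=0 queue=[T6,T5] holders={T2,T3,T4}
Step 12: signal(T4) -> count=0 queue=[T5] holders={T2,T3,T6}
Step 13: wait(T1) -> count=0 queue=[T5,T1] holders={T2,T3,T6}
Step 14: signal(T6) -> count=0 queue=[T1] holders={T2,T3,T5}
Step 15: signal(T2) -> count=0 queue=[] holders={T1,T3,T5}
Step 16: wait(T4) -> count=0 queue=[T4] holders={T1,T3,T5}
Step 17: signal(T5) -> count=0 queue=[] holders={T1,T3,T4}
Step 18: signal(T1) -> count=1 queue=[] holders={T3,T4}
Final holders: {T3,T4} -> 2 thread(s)

Answer: 2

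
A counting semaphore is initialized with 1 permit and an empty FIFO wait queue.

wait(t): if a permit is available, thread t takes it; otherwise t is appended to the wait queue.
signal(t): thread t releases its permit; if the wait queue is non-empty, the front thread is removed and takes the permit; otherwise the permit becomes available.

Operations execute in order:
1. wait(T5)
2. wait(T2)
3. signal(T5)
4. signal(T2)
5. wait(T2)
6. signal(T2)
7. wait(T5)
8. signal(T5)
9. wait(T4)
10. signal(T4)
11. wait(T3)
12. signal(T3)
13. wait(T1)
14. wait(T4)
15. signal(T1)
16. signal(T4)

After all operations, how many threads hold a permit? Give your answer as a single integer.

Step 1: wait(T5) -> count=0 queue=[] holders={T5}
Step 2: wait(T2) -> count=0 queue=[T2] holders={T5}
Step 3: signal(T5) -> count=0 queue=[] holders={T2}
Step 4: signal(T2) -> count=1 queue=[] holders={none}
Step 5: wait(T2) -> count=0 queue=[] holders={T2}
Step 6: signal(T2) -> count=1 queue=[] holders={none}
Step 7: wait(T5) -> count=0 queue=[] holders={T5}
Step 8: signal(T5) -> count=1 queue=[] holders={none}
Step 9: wait(T4) -> count=0 queue=[] holders={T4}
Step 10: signal(T4) -> count=1 queue=[] holders={none}
Step 11: wait(T3) -> count=0 queue=[] holders={T3}
Step 12: signal(T3) -> count=1 queue=[] holders={none}
Step 13: wait(T1) -> count=0 queue=[] holders={T1}
Step 14: wait(T4) -> count=0 queue=[T4] holders={T1}
Step 15: signal(T1) -> count=0 queue=[] holders={T4}
Step 16: signal(T4) -> count=1 queue=[] holders={none}
Final holders: {none} -> 0 thread(s)

Answer: 0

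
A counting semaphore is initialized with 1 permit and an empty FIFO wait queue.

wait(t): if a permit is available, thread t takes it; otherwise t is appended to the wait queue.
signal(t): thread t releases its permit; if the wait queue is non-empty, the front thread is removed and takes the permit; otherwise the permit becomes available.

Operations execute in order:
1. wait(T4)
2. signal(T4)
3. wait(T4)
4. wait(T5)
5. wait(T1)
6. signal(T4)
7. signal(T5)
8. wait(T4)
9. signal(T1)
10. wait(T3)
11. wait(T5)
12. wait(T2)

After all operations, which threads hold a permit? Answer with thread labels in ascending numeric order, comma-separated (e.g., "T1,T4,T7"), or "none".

Step 1: wait(T4) -> count=0 queue=[] holders={T4}
Step 2: signal(T4) -> count=1 queue=[] holders={none}
Step 3: wait(T4) -> count=0 queue=[] holders={T4}
Step 4: wait(T5) -> count=0 queue=[T5] holders={T4}
Step 5: wait(T1) -> count=0 queue=[T5,T1] holders={T4}
Step 6: signal(T4) -> count=0 queue=[T1] holders={T5}
Step 7: signal(T5) -> count=0 queue=[] holders={T1}
Step 8: wait(T4) -> count=0 queue=[T4] holders={T1}
Step 9: signal(T1) -> count=0 queue=[] holders={T4}
Step 10: wait(T3) -> count=0 queue=[T3] holders={T4}
Step 11: wait(T5) -> count=0 queue=[T3,T5] holders={T4}
Step 12: wait(T2) -> count=0 queue=[T3,T5,T2] holders={T4}
Final holders: T4

Answer: T4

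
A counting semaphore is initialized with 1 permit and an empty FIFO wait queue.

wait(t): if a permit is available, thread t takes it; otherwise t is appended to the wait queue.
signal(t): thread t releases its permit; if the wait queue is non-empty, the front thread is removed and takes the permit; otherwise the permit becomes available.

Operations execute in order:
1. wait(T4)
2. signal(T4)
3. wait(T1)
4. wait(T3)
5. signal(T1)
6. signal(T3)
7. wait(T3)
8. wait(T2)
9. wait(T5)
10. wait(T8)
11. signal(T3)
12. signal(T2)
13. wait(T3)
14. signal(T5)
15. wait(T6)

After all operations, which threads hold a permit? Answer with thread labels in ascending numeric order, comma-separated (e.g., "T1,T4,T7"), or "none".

Answer: T8

Derivation:
Step 1: wait(T4) -> count=0 queue=[] holders={T4}
Step 2: signal(T4) -> count=1 queue=[] holders={none}
Step 3: wait(T1) -> count=0 queue=[] holders={T1}
Step 4: wait(T3) -> count=0 queue=[T3] holders={T1}
Step 5: signal(T1) -> count=0 queue=[] holders={T3}
Step 6: signal(T3) -> count=1 queue=[] holders={none}
Step 7: wait(T3) -> count=0 queue=[] holders={T3}
Step 8: wait(T2) -> count=0 queue=[T2] holders={T3}
Step 9: wait(T5) -> count=0 queue=[T2,T5] holders={T3}
Step 10: wait(T8) -> count=0 queue=[T2,T5,T8] holders={T3}
Step 11: signal(T3) -> count=0 queue=[T5,T8] holders={T2}
Step 12: signal(T2) -> count=0 queue=[T8] holders={T5}
Step 13: wait(T3) -> count=0 queue=[T8,T3] holders={T5}
Step 14: signal(T5) -> count=0 queue=[T3] holders={T8}
Step 15: wait(T6) -> count=0 queue=[T3,T6] holders={T8}
Final holders: T8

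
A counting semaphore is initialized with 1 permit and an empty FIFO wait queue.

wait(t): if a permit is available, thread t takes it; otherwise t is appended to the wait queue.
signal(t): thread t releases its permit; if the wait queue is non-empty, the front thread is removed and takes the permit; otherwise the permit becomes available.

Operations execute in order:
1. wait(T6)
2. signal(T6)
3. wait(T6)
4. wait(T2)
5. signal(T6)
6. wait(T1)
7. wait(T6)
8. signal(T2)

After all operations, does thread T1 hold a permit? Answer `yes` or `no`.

Step 1: wait(T6) -> count=0 queue=[] holders={T6}
Step 2: signal(T6) -> count=1 queue=[] holders={none}
Step 3: wait(T6) -> count=0 queue=[] holders={T6}
Step 4: wait(T2) -> count=0 queue=[T2] holders={T6}
Step 5: signal(T6) -> count=0 queue=[] holders={T2}
Step 6: wait(T1) -> count=0 queue=[T1] holders={T2}
Step 7: wait(T6) -> count=0 queue=[T1,T6] holders={T2}
Step 8: signal(T2) -> count=0 queue=[T6] holders={T1}
Final holders: {T1} -> T1 in holders

Answer: yes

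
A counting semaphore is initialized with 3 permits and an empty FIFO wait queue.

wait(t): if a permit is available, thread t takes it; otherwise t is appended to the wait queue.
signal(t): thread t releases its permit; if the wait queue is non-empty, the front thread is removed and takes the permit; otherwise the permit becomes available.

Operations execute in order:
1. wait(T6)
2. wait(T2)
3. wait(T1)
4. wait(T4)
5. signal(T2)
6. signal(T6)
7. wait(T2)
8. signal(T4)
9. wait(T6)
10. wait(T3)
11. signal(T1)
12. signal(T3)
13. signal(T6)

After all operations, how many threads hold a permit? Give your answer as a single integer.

Step 1: wait(T6) -> count=2 queue=[] holders={T6}
Step 2: wait(T2) -> count=1 queue=[] holders={T2,T6}
Step 3: wait(T1) -> count=0 queue=[] holders={T1,T2,T6}
Step 4: wait(T4) -> count=0 queue=[T4] holders={T1,T2,T6}
Step 5: signal(T2) -> count=0 queue=[] holders={T1,T4,T6}
Step 6: signal(T6) -> count=1 queue=[] holders={T1,T4}
Step 7: wait(T2) -> count=0 queue=[] holders={T1,T2,T4}
Step 8: signal(T4) -> count=1 queue=[] holders={T1,T2}
Step 9: wait(T6) -> count=0 queue=[] holders={T1,T2,T6}
Step 10: wait(T3) -> count=0 queue=[T3] holders={T1,T2,T6}
Step 11: signal(T1) -> count=0 queue=[] holders={T2,T3,T6}
Step 12: signal(T3) -> count=1 queue=[] holders={T2,T6}
Step 13: signal(T6) -> count=2 queue=[] holders={T2}
Final holders: {T2} -> 1 thread(s)

Answer: 1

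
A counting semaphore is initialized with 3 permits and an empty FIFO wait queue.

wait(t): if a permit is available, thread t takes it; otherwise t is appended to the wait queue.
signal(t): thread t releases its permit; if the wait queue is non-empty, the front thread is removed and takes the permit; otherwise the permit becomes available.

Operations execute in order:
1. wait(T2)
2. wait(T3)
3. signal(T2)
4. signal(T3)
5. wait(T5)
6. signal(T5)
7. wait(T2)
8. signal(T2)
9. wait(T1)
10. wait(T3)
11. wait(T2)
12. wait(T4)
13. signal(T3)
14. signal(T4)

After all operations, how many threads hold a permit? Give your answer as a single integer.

Step 1: wait(T2) -> count=2 queue=[] holders={T2}
Step 2: wait(T3) -> count=1 queue=[] holders={T2,T3}
Step 3: signal(T2) -> count=2 queue=[] holders={T3}
Step 4: signal(T3) -> count=3 queue=[] holders={none}
Step 5: wait(T5) -> count=2 queue=[] holders={T5}
Step 6: signal(T5) -> count=3 queue=[] holders={none}
Step 7: wait(T2) -> count=2 queue=[] holders={T2}
Step 8: signal(T2) -> count=3 queue=[] holders={none}
Step 9: wait(T1) -> count=2 queue=[] holders={T1}
Step 10: wait(T3) -> count=1 queue=[] holders={T1,T3}
Step 11: wait(T2) -> count=0 queue=[] holders={T1,T2,T3}
Step 12: wait(T4) -> count=0 queue=[T4] holders={T1,T2,T3}
Step 13: signal(T3) -> count=0 queue=[] holders={T1,T2,T4}
Step 14: signal(T4) -> count=1 queue=[] holders={T1,T2}
Final holders: {T1,T2} -> 2 thread(s)

Answer: 2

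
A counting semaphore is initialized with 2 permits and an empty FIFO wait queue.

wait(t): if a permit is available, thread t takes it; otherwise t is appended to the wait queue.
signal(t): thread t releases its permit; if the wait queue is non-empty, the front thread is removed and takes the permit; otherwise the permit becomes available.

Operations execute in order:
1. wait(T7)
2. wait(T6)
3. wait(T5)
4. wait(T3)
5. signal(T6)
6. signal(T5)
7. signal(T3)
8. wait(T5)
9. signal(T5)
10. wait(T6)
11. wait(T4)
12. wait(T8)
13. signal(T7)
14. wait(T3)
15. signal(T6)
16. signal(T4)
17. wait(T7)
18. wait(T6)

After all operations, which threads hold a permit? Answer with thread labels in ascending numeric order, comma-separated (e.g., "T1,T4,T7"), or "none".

Answer: T3,T8

Derivation:
Step 1: wait(T7) -> count=1 queue=[] holders={T7}
Step 2: wait(T6) -> count=0 queue=[] holders={T6,T7}
Step 3: wait(T5) -> count=0 queue=[T5] holders={T6,T7}
Step 4: wait(T3) -> count=0 queue=[T5,T3] holders={T6,T7}
Step 5: signal(T6) -> count=0 queue=[T3] holders={T5,T7}
Step 6: signal(T5) -> count=0 queue=[] holders={T3,T7}
Step 7: signal(T3) -> count=1 queue=[] holders={T7}
Step 8: wait(T5) -> count=0 queue=[] holders={T5,T7}
Step 9: signal(T5) -> count=1 queue=[] holders={T7}
Step 10: wait(T6) -> count=0 queue=[] holders={T6,T7}
Step 11: wait(T4) -> count=0 queue=[T4] holders={T6,T7}
Step 12: wait(T8) -> count=0 queue=[T4,T8] holders={T6,T7}
Step 13: signal(T7) -> count=0 queue=[T8] holders={T4,T6}
Step 14: wait(T3) -> count=0 queue=[T8,T3] holders={T4,T6}
Step 15: signal(T6) -> count=0 queue=[T3] holders={T4,T8}
Step 16: signal(T4) -> count=0 queue=[] holders={T3,T8}
Step 17: wait(T7) -> count=0 queue=[T7] holders={T3,T8}
Step 18: wait(T6) -> count=0 queue=[T7,T6] holders={T3,T8}
Final holders: T3,T8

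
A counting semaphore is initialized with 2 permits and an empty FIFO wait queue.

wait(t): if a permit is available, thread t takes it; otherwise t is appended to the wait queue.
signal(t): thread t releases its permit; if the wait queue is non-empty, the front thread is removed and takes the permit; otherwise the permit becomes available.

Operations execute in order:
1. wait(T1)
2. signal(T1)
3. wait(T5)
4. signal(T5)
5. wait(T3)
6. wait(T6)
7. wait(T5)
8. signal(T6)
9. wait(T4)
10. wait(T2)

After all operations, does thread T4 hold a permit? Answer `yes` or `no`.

Step 1: wait(T1) -> count=1 queue=[] holders={T1}
Step 2: signal(T1) -> count=2 queue=[] holders={none}
Step 3: wait(T5) -> count=1 queue=[] holders={T5}
Step 4: signal(T5) -> count=2 queue=[] holders={none}
Step 5: wait(T3) -> count=1 queue=[] holders={T3}
Step 6: wait(T6) -> count=0 queue=[] holders={T3,T6}
Step 7: wait(T5) -> count=0 queue=[T5] holders={T3,T6}
Step 8: signal(T6) -> count=0 queue=[] holders={T3,T5}
Step 9: wait(T4) -> count=0 queue=[T4] holders={T3,T5}
Step 10: wait(T2) -> count=0 queue=[T4,T2] holders={T3,T5}
Final holders: {T3,T5} -> T4 not in holders

Answer: no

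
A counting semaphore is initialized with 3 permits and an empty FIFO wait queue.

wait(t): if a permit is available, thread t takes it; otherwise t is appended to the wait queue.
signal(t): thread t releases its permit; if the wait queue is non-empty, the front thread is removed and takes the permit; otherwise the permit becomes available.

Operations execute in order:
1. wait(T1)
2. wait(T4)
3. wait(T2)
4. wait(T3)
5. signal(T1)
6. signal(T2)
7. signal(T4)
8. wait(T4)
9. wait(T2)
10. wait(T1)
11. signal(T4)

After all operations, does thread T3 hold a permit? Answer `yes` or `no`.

Answer: yes

Derivation:
Step 1: wait(T1) -> count=2 queue=[] holders={T1}
Step 2: wait(T4) -> count=1 queue=[] holders={T1,T4}
Step 3: wait(T2) -> count=0 queue=[] holders={T1,T2,T4}
Step 4: wait(T3) -> count=0 queue=[T3] holders={T1,T2,T4}
Step 5: signal(T1) -> count=0 queue=[] holders={T2,T3,T4}
Step 6: signal(T2) -> count=1 queue=[] holders={T3,T4}
Step 7: signal(T4) -> count=2 queue=[] holders={T3}
Step 8: wait(T4) -> count=1 queue=[] holders={T3,T4}
Step 9: wait(T2) -> count=0 queue=[] holders={T2,T3,T4}
Step 10: wait(T1) -> count=0 queue=[T1] holders={T2,T3,T4}
Step 11: signal(T4) -> count=0 queue=[] holders={T1,T2,T3}
Final holders: {T1,T2,T3} -> T3 in holders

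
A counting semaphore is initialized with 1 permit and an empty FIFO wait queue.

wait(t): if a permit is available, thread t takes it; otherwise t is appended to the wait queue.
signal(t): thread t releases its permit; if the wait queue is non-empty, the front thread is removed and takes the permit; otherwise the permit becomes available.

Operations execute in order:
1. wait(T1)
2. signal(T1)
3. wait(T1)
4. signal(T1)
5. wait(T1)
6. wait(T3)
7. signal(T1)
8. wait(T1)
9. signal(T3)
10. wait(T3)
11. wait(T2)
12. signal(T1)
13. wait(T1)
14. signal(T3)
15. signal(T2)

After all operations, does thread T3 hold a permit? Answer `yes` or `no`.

Answer: no

Derivation:
Step 1: wait(T1) -> count=0 queue=[] holders={T1}
Step 2: signal(T1) -> count=1 queue=[] holders={none}
Step 3: wait(T1) -> count=0 queue=[] holders={T1}
Step 4: signal(T1) -> count=1 queue=[] holders={none}
Step 5: wait(T1) -> count=0 queue=[] holders={T1}
Step 6: wait(T3) -> count=0 queue=[T3] holders={T1}
Step 7: signal(T1) -> count=0 queue=[] holders={T3}
Step 8: wait(T1) -> count=0 queue=[T1] holders={T3}
Step 9: signal(T3) -> count=0 queue=[] holders={T1}
Step 10: wait(T3) -> count=0 queue=[T3] holders={T1}
Step 11: wait(T2) -> count=0 queue=[T3,T2] holders={T1}
Step 12: signal(T1) -> count=0 queue=[T2] holders={T3}
Step 13: wait(T1) -> count=0 queue=[T2,T1] holders={T3}
Step 14: signal(T3) -> count=0 queue=[T1] holders={T2}
Step 15: signal(T2) -> count=0 queue=[] holders={T1}
Final holders: {T1} -> T3 not in holders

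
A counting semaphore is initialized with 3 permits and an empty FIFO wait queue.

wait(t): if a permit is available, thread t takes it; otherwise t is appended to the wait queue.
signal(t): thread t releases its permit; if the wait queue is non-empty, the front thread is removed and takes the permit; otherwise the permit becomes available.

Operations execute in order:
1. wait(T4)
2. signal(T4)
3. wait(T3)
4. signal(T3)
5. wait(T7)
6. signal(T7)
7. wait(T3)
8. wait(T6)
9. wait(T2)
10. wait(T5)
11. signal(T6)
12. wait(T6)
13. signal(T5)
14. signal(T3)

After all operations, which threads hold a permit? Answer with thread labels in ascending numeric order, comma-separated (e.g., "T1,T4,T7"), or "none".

Answer: T2,T6

Derivation:
Step 1: wait(T4) -> count=2 queue=[] holders={T4}
Step 2: signal(T4) -> count=3 queue=[] holders={none}
Step 3: wait(T3) -> count=2 queue=[] holders={T3}
Step 4: signal(T3) -> count=3 queue=[] holders={none}
Step 5: wait(T7) -> count=2 queue=[] holders={T7}
Step 6: signal(T7) -> count=3 queue=[] holders={none}
Step 7: wait(T3) -> count=2 queue=[] holders={T3}
Step 8: wait(T6) -> count=1 queue=[] holders={T3,T6}
Step 9: wait(T2) -> count=0 queue=[] holders={T2,T3,T6}
Step 10: wait(T5) -> count=0 queue=[T5] holders={T2,T3,T6}
Step 11: signal(T6) -> count=0 queue=[] holders={T2,T3,T5}
Step 12: wait(T6) -> count=0 queue=[T6] holders={T2,T3,T5}
Step 13: signal(T5) -> count=0 queue=[] holders={T2,T3,T6}
Step 14: signal(T3) -> count=1 queue=[] holders={T2,T6}
Final holders: T2,T6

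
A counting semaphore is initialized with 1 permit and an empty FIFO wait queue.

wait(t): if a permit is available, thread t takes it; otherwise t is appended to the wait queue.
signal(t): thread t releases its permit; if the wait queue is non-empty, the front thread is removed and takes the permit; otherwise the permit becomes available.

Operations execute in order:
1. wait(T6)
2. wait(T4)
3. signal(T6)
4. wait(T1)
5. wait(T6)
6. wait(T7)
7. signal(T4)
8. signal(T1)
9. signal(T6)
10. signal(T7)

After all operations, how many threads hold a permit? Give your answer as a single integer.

Step 1: wait(T6) -> count=0 queue=[] holders={T6}
Step 2: wait(T4) -> count=0 queue=[T4] holders={T6}
Step 3: signal(T6) -> count=0 queue=[] holders={T4}
Step 4: wait(T1) -> count=0 queue=[T1] holders={T4}
Step 5: wait(T6) -> count=0 queue=[T1,T6] holders={T4}
Step 6: wait(T7) -> count=0 queue=[T1,T6,T7] holders={T4}
Step 7: signal(T4) -> count=0 queue=[T6,T7] holders={T1}
Step 8: signal(T1) -> count=0 queue=[T7] holders={T6}
Step 9: signal(T6) -> count=0 queue=[] holders={T7}
Step 10: signal(T7) -> count=1 queue=[] holders={none}
Final holders: {none} -> 0 thread(s)

Answer: 0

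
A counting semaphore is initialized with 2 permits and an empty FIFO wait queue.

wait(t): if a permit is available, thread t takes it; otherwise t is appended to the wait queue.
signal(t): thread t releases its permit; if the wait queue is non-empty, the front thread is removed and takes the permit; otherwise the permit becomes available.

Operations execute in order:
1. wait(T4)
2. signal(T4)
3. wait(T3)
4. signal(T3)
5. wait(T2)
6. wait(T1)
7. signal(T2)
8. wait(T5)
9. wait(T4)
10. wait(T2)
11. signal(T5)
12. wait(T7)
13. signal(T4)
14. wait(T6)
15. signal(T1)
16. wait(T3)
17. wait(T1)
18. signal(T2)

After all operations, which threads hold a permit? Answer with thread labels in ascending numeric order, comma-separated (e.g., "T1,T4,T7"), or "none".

Step 1: wait(T4) -> count=1 queue=[] holders={T4}
Step 2: signal(T4) -> count=2 queue=[] holders={none}
Step 3: wait(T3) -> count=1 queue=[] holders={T3}
Step 4: signal(T3) -> count=2 queue=[] holders={none}
Step 5: wait(T2) -> count=1 queue=[] holders={T2}
Step 6: wait(T1) -> count=0 queue=[] holders={T1,T2}
Step 7: signal(T2) -> count=1 queue=[] holders={T1}
Step 8: wait(T5) -> count=0 queue=[] holders={T1,T5}
Step 9: wait(T4) -> count=0 queue=[T4] holders={T1,T5}
Step 10: wait(T2) -> count=0 queue=[T4,T2] holders={T1,T5}
Step 11: signal(T5) -> count=0 queue=[T2] holders={T1,T4}
Step 12: wait(T7) -> count=0 queue=[T2,T7] holders={T1,T4}
Step 13: signal(T4) -> count=0 queue=[T7] holders={T1,T2}
Step 14: wait(T6) -> count=0 queue=[T7,T6] holders={T1,T2}
Step 15: signal(T1) -> count=0 queue=[T6] holders={T2,T7}
Step 16: wait(T3) -> count=0 queue=[T6,T3] holders={T2,T7}
Step 17: wait(T1) -> count=0 queue=[T6,T3,T1] holders={T2,T7}
Step 18: signal(T2) -> count=0 queue=[T3,T1] holders={T6,T7}
Final holders: T6,T7

Answer: T6,T7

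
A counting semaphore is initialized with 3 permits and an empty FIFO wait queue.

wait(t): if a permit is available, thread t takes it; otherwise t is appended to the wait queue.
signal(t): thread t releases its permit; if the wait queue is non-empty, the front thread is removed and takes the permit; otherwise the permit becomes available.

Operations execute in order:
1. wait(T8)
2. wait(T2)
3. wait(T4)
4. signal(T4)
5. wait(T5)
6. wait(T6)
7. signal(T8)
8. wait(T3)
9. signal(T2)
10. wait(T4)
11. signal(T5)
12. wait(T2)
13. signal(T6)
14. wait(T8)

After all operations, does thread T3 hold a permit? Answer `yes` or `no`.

Answer: yes

Derivation:
Step 1: wait(T8) -> count=2 queue=[] holders={T8}
Step 2: wait(T2) -> count=1 queue=[] holders={T2,T8}
Step 3: wait(T4) -> count=0 queue=[] holders={T2,T4,T8}
Step 4: signal(T4) -> count=1 queue=[] holders={T2,T8}
Step 5: wait(T5) -> count=0 queue=[] holders={T2,T5,T8}
Step 6: wait(T6) -> count=0 queue=[T6] holders={T2,T5,T8}
Step 7: signal(T8) -> count=0 queue=[] holders={T2,T5,T6}
Step 8: wait(T3) -> count=0 queue=[T3] holders={T2,T5,T6}
Step 9: signal(T2) -> count=0 queue=[] holders={T3,T5,T6}
Step 10: wait(T4) -> count=0 queue=[T4] holders={T3,T5,T6}
Step 11: signal(T5) -> count=0 queue=[] holders={T3,T4,T6}
Step 12: wait(T2) -> count=0 queue=[T2] holders={T3,T4,T6}
Step 13: signal(T6) -> count=0 queue=[] holders={T2,T3,T4}
Step 14: wait(T8) -> count=0 queue=[T8] holders={T2,T3,T4}
Final holders: {T2,T3,T4} -> T3 in holders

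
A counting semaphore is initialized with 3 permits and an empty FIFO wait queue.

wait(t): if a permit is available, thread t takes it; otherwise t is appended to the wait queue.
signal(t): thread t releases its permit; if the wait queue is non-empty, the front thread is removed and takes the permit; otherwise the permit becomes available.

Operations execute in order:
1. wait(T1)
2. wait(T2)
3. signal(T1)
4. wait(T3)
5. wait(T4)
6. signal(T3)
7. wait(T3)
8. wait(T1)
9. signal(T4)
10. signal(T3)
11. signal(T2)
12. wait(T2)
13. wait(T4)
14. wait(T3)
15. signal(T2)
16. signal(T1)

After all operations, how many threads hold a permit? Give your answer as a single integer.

Step 1: wait(T1) -> count=2 queue=[] holders={T1}
Step 2: wait(T2) -> count=1 queue=[] holders={T1,T2}
Step 3: signal(T1) -> count=2 queue=[] holders={T2}
Step 4: wait(T3) -> count=1 queue=[] holders={T2,T3}
Step 5: wait(T4) -> count=0 queue=[] holders={T2,T3,T4}
Step 6: signal(T3) -> count=1 queue=[] holders={T2,T4}
Step 7: wait(T3) -> count=0 queue=[] holders={T2,T3,T4}
Step 8: wait(T1) -> count=0 queue=[T1] holders={T2,T3,T4}
Step 9: signal(T4) -> count=0 queue=[] holders={T1,T2,T3}
Step 10: signal(T3) -> count=1 queue=[] holders={T1,T2}
Step 11: signal(T2) -> count=2 queue=[] holders={T1}
Step 12: wait(T2) -> count=1 queue=[] holders={T1,T2}
Step 13: wait(T4) -> count=0 queue=[] holders={T1,T2,T4}
Step 14: wait(T3) -> count=0 queue=[T3] holders={T1,T2,T4}
Step 15: signal(T2) -> count=0 queue=[] holders={T1,T3,T4}
Step 16: signal(T1) -> count=1 queue=[] holders={T3,T4}
Final holders: {T3,T4} -> 2 thread(s)

Answer: 2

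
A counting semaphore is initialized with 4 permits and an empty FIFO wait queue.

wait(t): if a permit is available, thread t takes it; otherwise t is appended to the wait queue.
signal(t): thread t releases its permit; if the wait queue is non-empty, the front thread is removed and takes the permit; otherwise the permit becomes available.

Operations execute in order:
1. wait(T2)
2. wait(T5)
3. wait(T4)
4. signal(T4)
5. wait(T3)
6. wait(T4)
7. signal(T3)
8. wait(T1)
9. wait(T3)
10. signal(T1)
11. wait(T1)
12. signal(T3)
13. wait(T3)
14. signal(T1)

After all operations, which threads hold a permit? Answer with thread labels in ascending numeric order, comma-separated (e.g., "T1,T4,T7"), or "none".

Step 1: wait(T2) -> count=3 queue=[] holders={T2}
Step 2: wait(T5) -> count=2 queue=[] holders={T2,T5}
Step 3: wait(T4) -> count=1 queue=[] holders={T2,T4,T5}
Step 4: signal(T4) -> count=2 queue=[] holders={T2,T5}
Step 5: wait(T3) -> count=1 queue=[] holders={T2,T3,T5}
Step 6: wait(T4) -> count=0 queue=[] holders={T2,T3,T4,T5}
Step 7: signal(T3) -> count=1 queue=[] holders={T2,T4,T5}
Step 8: wait(T1) -> count=0 queue=[] holders={T1,T2,T4,T5}
Step 9: wait(T3) -> count=0 queue=[T3] holders={T1,T2,T4,T5}
Step 10: signal(T1) -> count=0 queue=[] holders={T2,T3,T4,T5}
Step 11: wait(T1) -> count=0 queue=[T1] holders={T2,T3,T4,T5}
Step 12: signal(T3) -> count=0 queue=[] holders={T1,T2,T4,T5}
Step 13: wait(T3) -> count=0 queue=[T3] holders={T1,T2,T4,T5}
Step 14: signal(T1) -> count=0 queue=[] holders={T2,T3,T4,T5}
Final holders: T2,T3,T4,T5

Answer: T2,T3,T4,T5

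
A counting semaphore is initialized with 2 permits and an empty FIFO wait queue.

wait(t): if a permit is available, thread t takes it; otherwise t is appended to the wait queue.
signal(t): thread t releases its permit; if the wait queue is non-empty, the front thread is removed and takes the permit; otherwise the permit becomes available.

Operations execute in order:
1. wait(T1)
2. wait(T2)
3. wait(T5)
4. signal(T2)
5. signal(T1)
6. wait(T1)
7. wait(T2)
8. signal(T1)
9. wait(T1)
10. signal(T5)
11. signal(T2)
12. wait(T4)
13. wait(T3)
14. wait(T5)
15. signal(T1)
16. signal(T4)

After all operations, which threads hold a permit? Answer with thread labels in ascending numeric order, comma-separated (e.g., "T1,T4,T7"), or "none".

Step 1: wait(T1) -> count=1 queue=[] holders={T1}
Step 2: wait(T2) -> count=0 queue=[] holders={T1,T2}
Step 3: wait(T5) -> count=0 queue=[T5] holders={T1,T2}
Step 4: signal(T2) -> count=0 queue=[] holders={T1,T5}
Step 5: signal(T1) -> count=1 queue=[] holders={T5}
Step 6: wait(T1) -> count=0 queue=[] holders={T1,T5}
Step 7: wait(T2) -> count=0 queue=[T2] holders={T1,T5}
Step 8: signal(T1) -> count=0 queue=[] holders={T2,T5}
Step 9: wait(T1) -> count=0 queue=[T1] holders={T2,T5}
Step 10: signal(T5) -> count=0 queue=[] holders={T1,T2}
Step 11: signal(T2) -> count=1 queue=[] holders={T1}
Step 12: wait(T4) -> count=0 queue=[] holders={T1,T4}
Step 13: wait(T3) -> count=0 queue=[T3] holders={T1,T4}
Step 14: wait(T5) -> count=0 queue=[T3,T5] holders={T1,T4}
Step 15: signal(T1) -> count=0 queue=[T5] holders={T3,T4}
Step 16: signal(T4) -> count=0 queue=[] holders={T3,T5}
Final holders: T3,T5

Answer: T3,T5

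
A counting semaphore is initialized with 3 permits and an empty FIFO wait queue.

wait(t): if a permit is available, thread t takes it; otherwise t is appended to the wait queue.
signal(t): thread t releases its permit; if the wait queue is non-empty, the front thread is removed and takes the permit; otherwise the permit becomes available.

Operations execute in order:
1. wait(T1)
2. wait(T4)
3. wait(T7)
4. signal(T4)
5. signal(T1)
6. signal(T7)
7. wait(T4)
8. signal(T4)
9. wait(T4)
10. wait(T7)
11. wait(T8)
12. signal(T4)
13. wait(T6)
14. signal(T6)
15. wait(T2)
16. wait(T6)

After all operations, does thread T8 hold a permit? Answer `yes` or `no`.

Answer: yes

Derivation:
Step 1: wait(T1) -> count=2 queue=[] holders={T1}
Step 2: wait(T4) -> count=1 queue=[] holders={T1,T4}
Step 3: wait(T7) -> count=0 queue=[] holders={T1,T4,T7}
Step 4: signal(T4) -> count=1 queue=[] holders={T1,T7}
Step 5: signal(T1) -> count=2 queue=[] holders={T7}
Step 6: signal(T7) -> count=3 queue=[] holders={none}
Step 7: wait(T4) -> count=2 queue=[] holders={T4}
Step 8: signal(T4) -> count=3 queue=[] holders={none}
Step 9: wait(T4) -> count=2 queue=[] holders={T4}
Step 10: wait(T7) -> count=1 queue=[] holders={T4,T7}
Step 11: wait(T8) -> count=0 queue=[] holders={T4,T7,T8}
Step 12: signal(T4) -> count=1 queue=[] holders={T7,T8}
Step 13: wait(T6) -> count=0 queue=[] holders={T6,T7,T8}
Step 14: signal(T6) -> count=1 queue=[] holders={T7,T8}
Step 15: wait(T2) -> count=0 queue=[] holders={T2,T7,T8}
Step 16: wait(T6) -> count=0 queue=[T6] holders={T2,T7,T8}
Final holders: {T2,T7,T8} -> T8 in holders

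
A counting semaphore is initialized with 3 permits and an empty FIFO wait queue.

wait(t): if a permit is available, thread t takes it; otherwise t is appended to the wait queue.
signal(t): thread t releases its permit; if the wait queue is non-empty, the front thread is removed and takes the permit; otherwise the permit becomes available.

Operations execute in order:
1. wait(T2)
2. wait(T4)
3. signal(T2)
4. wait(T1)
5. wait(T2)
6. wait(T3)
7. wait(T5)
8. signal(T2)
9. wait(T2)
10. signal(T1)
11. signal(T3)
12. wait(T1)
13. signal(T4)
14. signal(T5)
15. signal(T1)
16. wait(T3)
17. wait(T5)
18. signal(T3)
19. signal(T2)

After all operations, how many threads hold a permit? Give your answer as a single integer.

Step 1: wait(T2) -> count=2 queue=[] holders={T2}
Step 2: wait(T4) -> count=1 queue=[] holders={T2,T4}
Step 3: signal(T2) -> count=2 queue=[] holders={T4}
Step 4: wait(T1) -> count=1 queue=[] holders={T1,T4}
Step 5: wait(T2) -> count=0 queue=[] holders={T1,T2,T4}
Step 6: wait(T3) -> count=0 queue=[T3] holders={T1,T2,T4}
Step 7: wait(T5) -> count=0 queue=[T3,T5] holders={T1,T2,T4}
Step 8: signal(T2) -> count=0 queue=[T5] holders={T1,T3,T4}
Step 9: wait(T2) -> count=0 queue=[T5,T2] holders={T1,T3,T4}
Step 10: signal(T1) -> count=0 queue=[T2] holders={T3,T4,T5}
Step 11: signal(T3) -> count=0 queue=[] holders={T2,T4,T5}
Step 12: wait(T1) -> count=0 queue=[T1] holders={T2,T4,T5}
Step 13: signal(T4) -> count=0 queue=[] holders={T1,T2,T5}
Step 14: signal(T5) -> count=1 queue=[] holders={T1,T2}
Step 15: signal(T1) -> count=2 queue=[] holders={T2}
Step 16: wait(T3) -> count=1 queue=[] holders={T2,T3}
Step 17: wait(T5) -> count=0 queue=[] holders={T2,T3,T5}
Step 18: signal(T3) -> count=1 queue=[] holders={T2,T5}
Step 19: signal(T2) -> count=2 queue=[] holders={T5}
Final holders: {T5} -> 1 thread(s)

Answer: 1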